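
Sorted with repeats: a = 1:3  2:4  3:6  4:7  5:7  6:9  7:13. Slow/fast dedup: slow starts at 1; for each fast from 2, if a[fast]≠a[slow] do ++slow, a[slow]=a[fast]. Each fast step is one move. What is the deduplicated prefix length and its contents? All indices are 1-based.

(s=1,f=2) a[fast]=4≠a[slow]=3 write a[2]=4 → slow++,fast++
(s=2,f=3) a[fast]=6≠a[slow]=4 write a[3]=6 → slow++,fast++
(s=3,f=4) a[fast]=7≠a[slow]=6 write a[4]=7 → slow++,fast++
(s=4,f=5) a[fast]=7=a[slow] dup → fast++
(s=4,f=6) a[fast]=9≠a[slow]=7 write a[5]=9 → slow++,fast++
(s=5,f=7) a[fast]=13≠a[slow]=9 write a[6]=13 → slow++,fast++

length 6; prefix = [3, 4, 6, 7, 9, 13]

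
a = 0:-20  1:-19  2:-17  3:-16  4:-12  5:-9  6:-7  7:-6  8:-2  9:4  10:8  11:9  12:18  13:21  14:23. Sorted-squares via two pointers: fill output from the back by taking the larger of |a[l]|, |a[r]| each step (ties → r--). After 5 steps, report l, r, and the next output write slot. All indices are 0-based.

l=0 r=14: |-20|<=|23| out[14]=529, r--
l=0 r=13: |-20|<=|21| out[13]=441, r--
l=0 r=12: |-20|>|18| out[12]=400, l++
l=1 r=12: |-19|>|18| out[11]=361, l++
l=2 r=12: |-17|<=|18| out[10]=324, r--

l=2, r=11, next write slot=9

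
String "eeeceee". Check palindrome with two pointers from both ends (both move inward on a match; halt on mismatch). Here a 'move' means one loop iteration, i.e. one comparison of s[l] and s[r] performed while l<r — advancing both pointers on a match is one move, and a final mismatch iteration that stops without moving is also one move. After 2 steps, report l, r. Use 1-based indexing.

[1,7] 'e'=='e' → l++,r--
[2,6] 'e'=='e' → l++,r--

l=3, r=5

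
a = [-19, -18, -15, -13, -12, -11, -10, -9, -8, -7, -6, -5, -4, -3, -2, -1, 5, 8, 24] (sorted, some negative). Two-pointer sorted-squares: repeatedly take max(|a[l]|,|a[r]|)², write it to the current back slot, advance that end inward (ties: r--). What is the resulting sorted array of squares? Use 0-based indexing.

[1, 4, 9, 16, 25, 25, 36, 49, 64, 64, 81, 100, 121, 144, 169, 225, 324, 361, 576]

[0,18] |-19|<=|24| out[18]=576 → r--
[0,17] |-19|>|8| out[17]=361 → l++
[1,17] |-18|>|8| out[16]=324 → l++
[2,17] |-15|>|8| out[15]=225 → l++
[3,17] |-13|>|8| out[14]=169 → l++
[4,17] |-12|>|8| out[13]=144 → l++
[5,17] |-11|>|8| out[12]=121 → l++
[6,17] |-10|>|8| out[11]=100 → l++
[7,17] |-9|>|8| out[10]=81 → l++
[8,17] |-8|<=|8| out[9]=64 → r--
[8,16] |-8|>|5| out[8]=64 → l++
[9,16] |-7|>|5| out[7]=49 → l++
[10,16] |-6|>|5| out[6]=36 → l++
[11,16] |-5|<=|5| out[5]=25 → r--
[11,15] |-5|>|-1| out[4]=25 → l++
[12,15] |-4|>|-1| out[3]=16 → l++
[13,15] |-3|>|-1| out[2]=9 → l++
[14,15] |-2|>|-1| out[1]=4 → l++
[15,15] |-1|<=|-1| out[0]=1 → r--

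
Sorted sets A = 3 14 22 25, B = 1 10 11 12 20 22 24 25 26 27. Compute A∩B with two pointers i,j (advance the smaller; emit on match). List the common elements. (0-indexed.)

[i=0,j=0] 3>1 → j++
[i=0,j=1] 3<10 → i++
[i=1,j=1] 14>10 → j++
[i=1,j=2] 14>11 → j++
[i=1,j=3] 14>12 → j++
[i=1,j=4] 14<20 → i++
[i=2,j=4] 22>20 → j++
[i=2,j=5] 22==22 emit → i++,j++
[i=3,j=6] 25>24 → j++
[i=3,j=7] 25==25 emit → i++,j++

intersection = [22, 25]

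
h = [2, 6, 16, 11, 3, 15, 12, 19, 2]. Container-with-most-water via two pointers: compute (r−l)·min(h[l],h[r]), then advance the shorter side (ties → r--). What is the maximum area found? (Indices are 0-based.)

[0,8] min(2,2)*8=16 best=16 * → r--
[0,7] min(2,19)*7=14 best=16 → l++
[1,7] min(6,19)*6=36 best=36 * → l++
[2,7] min(16,19)*5=80 best=80 * → l++
[3,7] min(11,19)*4=44 best=80 → l++
[4,7] min(3,19)*3=9 best=80 → l++
[5,7] min(15,19)*2=30 best=80 → l++
[6,7] min(12,19)*1=12 best=80 → l++

max area = 80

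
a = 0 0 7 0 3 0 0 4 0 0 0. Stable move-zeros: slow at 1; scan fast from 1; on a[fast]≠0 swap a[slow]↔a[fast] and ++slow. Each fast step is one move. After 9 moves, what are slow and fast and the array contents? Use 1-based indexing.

slow=4, fast=10, a=[7, 3, 4, 0, 0, 0, 0, 0, 0, 0, 0]

slow=1 fast=1: a[fast]=0, fast++
slow=1 fast=2: a[fast]=0, fast++
slow=1 fast=3: a[fast]=7≠0 swap→a[1]=7, slow++,fast++
slow=2 fast=4: a[fast]=0, fast++
slow=2 fast=5: a[fast]=3≠0 swap→a[2]=3, slow++,fast++
slow=3 fast=6: a[fast]=0, fast++
slow=3 fast=7: a[fast]=0, fast++
slow=3 fast=8: a[fast]=4≠0 swap→a[3]=4, slow++,fast++
slow=4 fast=9: a[fast]=0, fast++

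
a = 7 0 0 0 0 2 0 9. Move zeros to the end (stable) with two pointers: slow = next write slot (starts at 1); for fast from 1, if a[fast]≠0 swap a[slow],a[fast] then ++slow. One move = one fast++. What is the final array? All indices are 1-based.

(s=1,f=1) a[fast]=7≠0 swap→a[1]=7 → slow++,fast++
(s=2,f=2) a[fast]=0 → fast++
(s=2,f=3) a[fast]=0 → fast++
(s=2,f=4) a[fast]=0 → fast++
(s=2,f=5) a[fast]=0 → fast++
(s=2,f=6) a[fast]=2≠0 swap→a[2]=2 → slow++,fast++
(s=3,f=7) a[fast]=0 → fast++
(s=3,f=8) a[fast]=9≠0 swap→a[3]=9 → slow++,fast++

[7, 2, 9, 0, 0, 0, 0, 0]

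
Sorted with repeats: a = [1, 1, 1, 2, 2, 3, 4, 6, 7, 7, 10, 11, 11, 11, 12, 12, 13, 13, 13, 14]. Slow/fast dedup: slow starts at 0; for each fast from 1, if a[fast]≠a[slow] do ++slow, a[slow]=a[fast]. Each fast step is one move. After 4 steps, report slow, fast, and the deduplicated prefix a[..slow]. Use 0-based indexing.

slow=1, fast=5, prefix=[1, 2]

(s=0,f=1) a[fast]=1=a[slow] dup → fast++
(s=0,f=2) a[fast]=1=a[slow] dup → fast++
(s=0,f=3) a[fast]=2≠a[slow]=1 write a[1]=2 → slow++,fast++
(s=1,f=4) a[fast]=2=a[slow] dup → fast++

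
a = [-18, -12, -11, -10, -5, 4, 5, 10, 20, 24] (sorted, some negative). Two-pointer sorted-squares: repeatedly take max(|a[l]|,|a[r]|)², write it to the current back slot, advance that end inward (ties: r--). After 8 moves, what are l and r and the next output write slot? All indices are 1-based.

l=5, r=6, next write slot=2

[1,10] |-18|<=|24| out[10]=576 → r--
[1,9] |-18|<=|20| out[9]=400 → r--
[1,8] |-18|>|10| out[8]=324 → l++
[2,8] |-12|>|10| out[7]=144 → l++
[3,8] |-11|>|10| out[6]=121 → l++
[4,8] |-10|<=|10| out[5]=100 → r--
[4,7] |-10|>|5| out[4]=100 → l++
[5,7] |-5|<=|5| out[3]=25 → r--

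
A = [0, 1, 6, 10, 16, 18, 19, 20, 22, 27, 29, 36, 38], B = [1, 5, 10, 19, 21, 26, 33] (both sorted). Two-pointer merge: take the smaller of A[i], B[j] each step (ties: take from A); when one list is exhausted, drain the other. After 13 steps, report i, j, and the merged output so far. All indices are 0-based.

i=8, j=5, merged so far=[0, 1, 1, 5, 6, 10, 10, 16, 18, 19, 19, 20, 21]

[i=0,j=0] A[i]=0<=B[j]=1 take 0 → i++
[i=1,j=0] A[i]=1<=B[j]=1 take 1 → i++
[i=2,j=0] A[i]=6>B[j]=1 take 1 → j++
[i=2,j=1] A[i]=6>B[j]=5 take 5 → j++
[i=2,j=2] A[i]=6<=B[j]=10 take 6 → i++
[i=3,j=2] A[i]=10<=B[j]=10 take 10 → i++
[i=4,j=2] A[i]=16>B[j]=10 take 10 → j++
[i=4,j=3] A[i]=16<=B[j]=19 take 16 → i++
[i=5,j=3] A[i]=18<=B[j]=19 take 18 → i++
[i=6,j=3] A[i]=19<=B[j]=19 take 19 → i++
[i=7,j=3] A[i]=20>B[j]=19 take 19 → j++
[i=7,j=4] A[i]=20<=B[j]=21 take 20 → i++
[i=8,j=4] A[i]=22>B[j]=21 take 21 → j++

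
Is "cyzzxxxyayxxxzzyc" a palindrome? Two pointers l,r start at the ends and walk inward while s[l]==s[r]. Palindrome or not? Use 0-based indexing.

palindrome

[0,16] 'c'=='c' → l++,r--
[1,15] 'y'=='y' → l++,r--
[2,14] 'z'=='z' → l++,r--
[3,13] 'z'=='z' → l++,r--
[4,12] 'x'=='x' → l++,r--
[5,11] 'x'=='x' → l++,r--
[6,10] 'x'=='x' → l++,r--
[7,9] 'y'=='y' → l++,r--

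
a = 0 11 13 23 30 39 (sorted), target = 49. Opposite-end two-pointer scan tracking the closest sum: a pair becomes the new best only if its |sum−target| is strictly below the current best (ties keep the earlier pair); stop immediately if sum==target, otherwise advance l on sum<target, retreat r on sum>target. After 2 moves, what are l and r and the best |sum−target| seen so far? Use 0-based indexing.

l=1, r=4, best |Δ|=1

[0,5] 0+39=39 d=10 * → l++
[1,5] 11+39=50 d=1 * → r--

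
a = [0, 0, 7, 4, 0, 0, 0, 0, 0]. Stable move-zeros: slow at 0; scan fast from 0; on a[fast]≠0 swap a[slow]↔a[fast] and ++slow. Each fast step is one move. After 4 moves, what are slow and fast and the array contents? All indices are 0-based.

slow=2, fast=4, a=[7, 4, 0, 0, 0, 0, 0, 0, 0]

(s=0,f=0) a[fast]=0 → fast++
(s=0,f=1) a[fast]=0 → fast++
(s=0,f=2) a[fast]=7≠0 swap→a[0]=7 → slow++,fast++
(s=1,f=3) a[fast]=4≠0 swap→a[1]=4 → slow++,fast++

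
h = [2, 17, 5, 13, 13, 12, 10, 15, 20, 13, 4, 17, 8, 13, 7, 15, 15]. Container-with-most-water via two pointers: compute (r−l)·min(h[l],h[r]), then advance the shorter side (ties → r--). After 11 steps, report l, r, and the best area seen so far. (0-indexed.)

l=3, r=8, best area=225

l=0 r=16: min(2,15)*16=32 best=32 *, l++
l=1 r=16: min(17,15)*15=225 best=225 *, r--
l=1 r=15: min(17,15)*14=210 best=225, r--
l=1 r=14: min(17,7)*13=91 best=225, r--
l=1 r=13: min(17,13)*12=156 best=225, r--
l=1 r=12: min(17,8)*11=88 best=225, r--
l=1 r=11: min(17,17)*10=170 best=225, r--
l=1 r=10: min(17,4)*9=36 best=225, r--
l=1 r=9: min(17,13)*8=104 best=225, r--
l=1 r=8: min(17,20)*7=119 best=225, l++
l=2 r=8: min(5,20)*6=30 best=225, l++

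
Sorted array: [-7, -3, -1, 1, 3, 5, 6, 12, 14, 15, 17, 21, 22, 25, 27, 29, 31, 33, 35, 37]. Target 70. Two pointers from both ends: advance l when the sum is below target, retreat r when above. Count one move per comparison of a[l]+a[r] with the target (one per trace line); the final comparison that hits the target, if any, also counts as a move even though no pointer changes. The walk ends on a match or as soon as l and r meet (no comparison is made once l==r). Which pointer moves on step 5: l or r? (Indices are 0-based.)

l

[0,19] -7+37=30 <70 → l++
[1,19] -3+37=34 <70 → l++
[2,19] -1+37=36 <70 → l++
[3,19] 1+37=38 <70 → l++
[4,19] 3+37=40 <70 → l++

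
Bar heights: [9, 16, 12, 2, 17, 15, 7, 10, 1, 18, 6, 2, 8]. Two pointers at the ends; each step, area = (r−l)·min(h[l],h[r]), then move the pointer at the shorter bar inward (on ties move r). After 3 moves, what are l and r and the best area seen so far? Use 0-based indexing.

l=0, r=9, best area=96

l=0 r=12: min(9,8)*12=96 best=96 *, r--
l=0 r=11: min(9,2)*11=22 best=96, r--
l=0 r=10: min(9,6)*10=60 best=96, r--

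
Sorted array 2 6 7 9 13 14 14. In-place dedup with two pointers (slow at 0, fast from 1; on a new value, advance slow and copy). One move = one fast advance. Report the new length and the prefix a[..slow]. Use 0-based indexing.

length 6; prefix = [2, 6, 7, 9, 13, 14]

slow=0 fast=1: a[fast]=6≠a[slow]=2 write a[1]=6, slow++,fast++
slow=1 fast=2: a[fast]=7≠a[slow]=6 write a[2]=7, slow++,fast++
slow=2 fast=3: a[fast]=9≠a[slow]=7 write a[3]=9, slow++,fast++
slow=3 fast=4: a[fast]=13≠a[slow]=9 write a[4]=13, slow++,fast++
slow=4 fast=5: a[fast]=14≠a[slow]=13 write a[5]=14, slow++,fast++
slow=5 fast=6: a[fast]=14=a[slow] dup, fast++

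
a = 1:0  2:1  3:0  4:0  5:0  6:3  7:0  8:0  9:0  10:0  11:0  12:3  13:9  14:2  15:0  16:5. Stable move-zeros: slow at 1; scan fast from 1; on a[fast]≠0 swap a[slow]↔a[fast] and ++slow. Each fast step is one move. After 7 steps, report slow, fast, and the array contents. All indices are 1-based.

slow=3, fast=8, a=[1, 3, 0, 0, 0, 0, 0, 0, 0, 0, 0, 3, 9, 2, 0, 5]

(s=1,f=1) a[fast]=0 → fast++
(s=1,f=2) a[fast]=1≠0 swap→a[1]=1 → slow++,fast++
(s=2,f=3) a[fast]=0 → fast++
(s=2,f=4) a[fast]=0 → fast++
(s=2,f=5) a[fast]=0 → fast++
(s=2,f=6) a[fast]=3≠0 swap→a[2]=3 → slow++,fast++
(s=3,f=7) a[fast]=0 → fast++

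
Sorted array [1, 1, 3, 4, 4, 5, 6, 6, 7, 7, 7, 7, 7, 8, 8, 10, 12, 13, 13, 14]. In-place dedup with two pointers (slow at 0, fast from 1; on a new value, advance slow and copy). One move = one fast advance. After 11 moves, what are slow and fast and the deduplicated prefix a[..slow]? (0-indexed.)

slow=5, fast=12, prefix=[1, 3, 4, 5, 6, 7]

slow=0 fast=1: a[fast]=1=a[slow] dup, fast++
slow=0 fast=2: a[fast]=3≠a[slow]=1 write a[1]=3, slow++,fast++
slow=1 fast=3: a[fast]=4≠a[slow]=3 write a[2]=4, slow++,fast++
slow=2 fast=4: a[fast]=4=a[slow] dup, fast++
slow=2 fast=5: a[fast]=5≠a[slow]=4 write a[3]=5, slow++,fast++
slow=3 fast=6: a[fast]=6≠a[slow]=5 write a[4]=6, slow++,fast++
slow=4 fast=7: a[fast]=6=a[slow] dup, fast++
slow=4 fast=8: a[fast]=7≠a[slow]=6 write a[5]=7, slow++,fast++
slow=5 fast=9: a[fast]=7=a[slow] dup, fast++
slow=5 fast=10: a[fast]=7=a[slow] dup, fast++
slow=5 fast=11: a[fast]=7=a[slow] dup, fast++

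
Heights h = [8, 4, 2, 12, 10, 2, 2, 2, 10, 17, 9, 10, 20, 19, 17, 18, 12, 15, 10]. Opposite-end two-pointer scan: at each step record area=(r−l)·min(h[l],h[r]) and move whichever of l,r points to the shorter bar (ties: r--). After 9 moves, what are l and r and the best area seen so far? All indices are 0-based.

l=8, r=17, best area=168

l=0 r=18: min(8,10)*18=144 best=144 *, l++
l=1 r=18: min(4,10)*17=68 best=144, l++
l=2 r=18: min(2,10)*16=32 best=144, l++
l=3 r=18: min(12,10)*15=150 best=150 *, r--
l=3 r=17: min(12,15)*14=168 best=168 *, l++
l=4 r=17: min(10,15)*13=130 best=168, l++
l=5 r=17: min(2,15)*12=24 best=168, l++
l=6 r=17: min(2,15)*11=22 best=168, l++
l=7 r=17: min(2,15)*10=20 best=168, l++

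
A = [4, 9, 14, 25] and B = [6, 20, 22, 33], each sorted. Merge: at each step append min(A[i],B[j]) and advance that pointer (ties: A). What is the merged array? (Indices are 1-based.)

[i=1,j=1] A[i]=4<=B[j]=6 take 4 → i++
[i=2,j=1] A[i]=9>B[j]=6 take 6 → j++
[i=2,j=2] A[i]=9<=B[j]=20 take 9 → i++
[i=3,j=2] A[i]=14<=B[j]=20 take 14 → i++
[i=4,j=2] A[i]=25>B[j]=20 take 20 → j++
[i=4,j=3] A[i]=25>B[j]=22 take 22 → j++
[i=4,j=4] A[i]=25<=B[j]=33 take 25 → i++
[i=5,j=4] A done, take B[j]=33 → j++

[4, 6, 9, 14, 20, 22, 25, 33]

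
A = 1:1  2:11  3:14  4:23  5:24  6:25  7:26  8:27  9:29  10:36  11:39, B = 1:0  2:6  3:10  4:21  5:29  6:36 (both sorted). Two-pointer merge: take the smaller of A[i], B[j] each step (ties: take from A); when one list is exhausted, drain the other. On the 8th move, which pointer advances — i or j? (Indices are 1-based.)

[i=1,j=1] A[i]=1>B[j]=0 take 0 → j++
[i=1,j=2] A[i]=1<=B[j]=6 take 1 → i++
[i=2,j=2] A[i]=11>B[j]=6 take 6 → j++
[i=2,j=3] A[i]=11>B[j]=10 take 10 → j++
[i=2,j=4] A[i]=11<=B[j]=21 take 11 → i++
[i=3,j=4] A[i]=14<=B[j]=21 take 14 → i++
[i=4,j=4] A[i]=23>B[j]=21 take 21 → j++
[i=4,j=5] A[i]=23<=B[j]=29 take 23 → i++

i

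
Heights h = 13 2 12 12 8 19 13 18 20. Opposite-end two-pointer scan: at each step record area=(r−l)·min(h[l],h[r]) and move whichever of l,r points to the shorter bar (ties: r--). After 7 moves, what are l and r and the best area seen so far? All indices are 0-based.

l=0 r=8: min(13,20)*8=104 best=104 *, l++
l=1 r=8: min(2,20)*7=14 best=104, l++
l=2 r=8: min(12,20)*6=72 best=104, l++
l=3 r=8: min(12,20)*5=60 best=104, l++
l=4 r=8: min(8,20)*4=32 best=104, l++
l=5 r=8: min(19,20)*3=57 best=104, l++
l=6 r=8: min(13,20)*2=26 best=104, l++

l=7, r=8, best area=104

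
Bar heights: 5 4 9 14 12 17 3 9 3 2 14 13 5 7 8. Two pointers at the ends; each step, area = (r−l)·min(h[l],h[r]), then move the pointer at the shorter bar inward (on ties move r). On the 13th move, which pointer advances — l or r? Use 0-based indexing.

[0,14] min(5,8)*14=70 best=70 * → l++
[1,14] min(4,8)*13=52 best=70 → l++
[2,14] min(9,8)*12=96 best=96 * → r--
[2,13] min(9,7)*11=77 best=96 → r--
[2,12] min(9,5)*10=50 best=96 → r--
[2,11] min(9,13)*9=81 best=96 → l++
[3,11] min(14,13)*8=104 best=104 * → r--
[3,10] min(14,14)*7=98 best=104 → r--
[3,9] min(14,2)*6=12 best=104 → r--
[3,8] min(14,3)*5=15 best=104 → r--
[3,7] min(14,9)*4=36 best=104 → r--
[3,6] min(14,3)*3=9 best=104 → r--
[3,5] min(14,17)*2=28 best=104 → l++

l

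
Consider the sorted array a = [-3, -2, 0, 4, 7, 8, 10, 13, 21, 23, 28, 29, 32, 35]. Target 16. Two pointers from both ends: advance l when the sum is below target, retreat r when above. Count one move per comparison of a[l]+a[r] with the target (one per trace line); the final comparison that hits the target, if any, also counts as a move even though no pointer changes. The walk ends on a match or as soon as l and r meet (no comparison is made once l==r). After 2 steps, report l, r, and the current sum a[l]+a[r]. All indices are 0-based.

l=0, r=11, sum=26

[0,13] -3+35=32 >16 → r--
[0,12] -3+32=29 >16 → r--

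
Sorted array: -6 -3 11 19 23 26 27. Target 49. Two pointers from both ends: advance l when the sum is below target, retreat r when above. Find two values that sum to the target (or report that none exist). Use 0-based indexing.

(23, 26)

[0,6] -6+27=21 <49 → l++
[1,6] -3+27=24 <49 → l++
[2,6] 11+27=38 <49 → l++
[3,6] 19+27=46 <49 → l++
[4,6] 23+27=50 >49 → r--
[4,5] 23+26=49 → found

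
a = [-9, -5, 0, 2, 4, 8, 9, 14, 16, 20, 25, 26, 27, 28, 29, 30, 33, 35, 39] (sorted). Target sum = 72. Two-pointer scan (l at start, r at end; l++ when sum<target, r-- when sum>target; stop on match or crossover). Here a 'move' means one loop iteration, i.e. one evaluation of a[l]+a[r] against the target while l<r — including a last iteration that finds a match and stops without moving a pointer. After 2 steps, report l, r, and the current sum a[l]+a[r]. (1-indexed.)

l=3, r=19, sum=39

[1,19] -9+39=30 <72 → l++
[2,19] -5+39=34 <72 → l++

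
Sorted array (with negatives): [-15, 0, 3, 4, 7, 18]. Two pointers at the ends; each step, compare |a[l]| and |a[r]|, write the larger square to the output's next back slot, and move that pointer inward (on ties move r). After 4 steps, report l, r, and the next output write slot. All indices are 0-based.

l=1, r=2, next write slot=1

[0,5] |-15|<=|18| out[5]=324 → r--
[0,4] |-15|>|7| out[4]=225 → l++
[1,4] |0|<=|7| out[3]=49 → r--
[1,3] |0|<=|4| out[2]=16 → r--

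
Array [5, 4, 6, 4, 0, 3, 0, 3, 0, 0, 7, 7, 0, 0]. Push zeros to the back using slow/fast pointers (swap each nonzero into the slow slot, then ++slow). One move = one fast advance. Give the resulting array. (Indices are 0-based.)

(s=0,f=0) a[fast]=5≠0 swap→a[0]=5 → slow++,fast++
(s=1,f=1) a[fast]=4≠0 swap→a[1]=4 → slow++,fast++
(s=2,f=2) a[fast]=6≠0 swap→a[2]=6 → slow++,fast++
(s=3,f=3) a[fast]=4≠0 swap→a[3]=4 → slow++,fast++
(s=4,f=4) a[fast]=0 → fast++
(s=4,f=5) a[fast]=3≠0 swap→a[4]=3 → slow++,fast++
(s=5,f=6) a[fast]=0 → fast++
(s=5,f=7) a[fast]=3≠0 swap→a[5]=3 → slow++,fast++
(s=6,f=8) a[fast]=0 → fast++
(s=6,f=9) a[fast]=0 → fast++
(s=6,f=10) a[fast]=7≠0 swap→a[6]=7 → slow++,fast++
(s=7,f=11) a[fast]=7≠0 swap→a[7]=7 → slow++,fast++
(s=8,f=12) a[fast]=0 → fast++
(s=8,f=13) a[fast]=0 → fast++

[5, 4, 6, 4, 3, 3, 7, 7, 0, 0, 0, 0, 0, 0]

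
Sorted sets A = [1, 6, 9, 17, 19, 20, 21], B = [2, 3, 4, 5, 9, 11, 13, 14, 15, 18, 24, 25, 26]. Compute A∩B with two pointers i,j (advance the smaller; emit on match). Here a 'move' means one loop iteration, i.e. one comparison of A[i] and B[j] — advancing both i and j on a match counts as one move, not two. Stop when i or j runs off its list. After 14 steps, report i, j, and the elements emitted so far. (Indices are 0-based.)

i=5, j=10, emitted=[9]

i=0 j=0: 1<2, i++
i=1 j=0: 6>2, j++
i=1 j=1: 6>3, j++
i=1 j=2: 6>4, j++
i=1 j=3: 6>5, j++
i=1 j=4: 6<9, i++
i=2 j=4: 9==9 emit, i++,j++
i=3 j=5: 17>11, j++
i=3 j=6: 17>13, j++
i=3 j=7: 17>14, j++
i=3 j=8: 17>15, j++
i=3 j=9: 17<18, i++
i=4 j=9: 19>18, j++
i=4 j=10: 19<24, i++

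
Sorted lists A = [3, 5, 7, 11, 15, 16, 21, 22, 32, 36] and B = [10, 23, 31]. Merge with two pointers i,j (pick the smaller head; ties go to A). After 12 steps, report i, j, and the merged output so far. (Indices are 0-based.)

i=9, j=3, merged so far=[3, 5, 7, 10, 11, 15, 16, 21, 22, 23, 31, 32]

[i=0,j=0] A[i]=3<=B[j]=10 take 3 → i++
[i=1,j=0] A[i]=5<=B[j]=10 take 5 → i++
[i=2,j=0] A[i]=7<=B[j]=10 take 7 → i++
[i=3,j=0] A[i]=11>B[j]=10 take 10 → j++
[i=3,j=1] A[i]=11<=B[j]=23 take 11 → i++
[i=4,j=1] A[i]=15<=B[j]=23 take 15 → i++
[i=5,j=1] A[i]=16<=B[j]=23 take 16 → i++
[i=6,j=1] A[i]=21<=B[j]=23 take 21 → i++
[i=7,j=1] A[i]=22<=B[j]=23 take 22 → i++
[i=8,j=1] A[i]=32>B[j]=23 take 23 → j++
[i=8,j=2] A[i]=32>B[j]=31 take 31 → j++
[i=8,j=3] B done, take A[i]=32 → i++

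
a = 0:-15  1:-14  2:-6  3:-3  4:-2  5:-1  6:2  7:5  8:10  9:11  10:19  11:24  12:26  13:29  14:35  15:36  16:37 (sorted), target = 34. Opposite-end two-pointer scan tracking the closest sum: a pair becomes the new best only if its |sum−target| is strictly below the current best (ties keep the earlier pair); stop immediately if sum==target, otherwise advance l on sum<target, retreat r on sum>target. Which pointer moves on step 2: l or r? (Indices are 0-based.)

[0,16] -15+37=22 d=12 * → l++
[1,16] -14+37=23 d=11 * → l++

l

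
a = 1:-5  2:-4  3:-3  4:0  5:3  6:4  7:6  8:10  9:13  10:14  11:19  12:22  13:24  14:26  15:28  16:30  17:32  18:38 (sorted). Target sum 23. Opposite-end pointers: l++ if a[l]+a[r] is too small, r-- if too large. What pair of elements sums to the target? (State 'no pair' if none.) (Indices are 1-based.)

[1,18] -5+38=33 >23 → r--
[1,17] -5+32=27 >23 → r--
[1,16] -5+30=25 >23 → r--
[1,15] -5+28=23 → found

(-5, 28)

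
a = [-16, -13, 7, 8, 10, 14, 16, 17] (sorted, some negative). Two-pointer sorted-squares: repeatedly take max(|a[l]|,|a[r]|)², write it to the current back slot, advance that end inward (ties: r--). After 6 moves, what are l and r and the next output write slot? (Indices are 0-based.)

l=0 r=7: |-16|<=|17| out[7]=289, r--
l=0 r=6: |-16|<=|16| out[6]=256, r--
l=0 r=5: |-16|>|14| out[5]=256, l++
l=1 r=5: |-13|<=|14| out[4]=196, r--
l=1 r=4: |-13|>|10| out[3]=169, l++
l=2 r=4: |7|<=|10| out[2]=100, r--

l=2, r=3, next write slot=1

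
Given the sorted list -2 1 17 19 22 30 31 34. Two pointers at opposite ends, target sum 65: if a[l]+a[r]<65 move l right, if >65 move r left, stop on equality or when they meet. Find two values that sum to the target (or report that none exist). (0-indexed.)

(31, 34)

l=0 r=7: -2+34=32 <65, l++
l=1 r=7: 1+34=35 <65, l++
l=2 r=7: 17+34=51 <65, l++
l=3 r=7: 19+34=53 <65, l++
l=4 r=7: 22+34=56 <65, l++
l=5 r=7: 30+34=64 <65, l++
l=6 r=7: 31+34=65, found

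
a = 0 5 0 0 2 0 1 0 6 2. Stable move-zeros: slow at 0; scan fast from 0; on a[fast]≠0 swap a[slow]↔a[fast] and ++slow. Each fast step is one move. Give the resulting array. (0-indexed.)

[5, 2, 1, 6, 2, 0, 0, 0, 0, 0]

(s=0,f=0) a[fast]=0 → fast++
(s=0,f=1) a[fast]=5≠0 swap→a[0]=5 → slow++,fast++
(s=1,f=2) a[fast]=0 → fast++
(s=1,f=3) a[fast]=0 → fast++
(s=1,f=4) a[fast]=2≠0 swap→a[1]=2 → slow++,fast++
(s=2,f=5) a[fast]=0 → fast++
(s=2,f=6) a[fast]=1≠0 swap→a[2]=1 → slow++,fast++
(s=3,f=7) a[fast]=0 → fast++
(s=3,f=8) a[fast]=6≠0 swap→a[3]=6 → slow++,fast++
(s=4,f=9) a[fast]=2≠0 swap→a[4]=2 → slow++,fast++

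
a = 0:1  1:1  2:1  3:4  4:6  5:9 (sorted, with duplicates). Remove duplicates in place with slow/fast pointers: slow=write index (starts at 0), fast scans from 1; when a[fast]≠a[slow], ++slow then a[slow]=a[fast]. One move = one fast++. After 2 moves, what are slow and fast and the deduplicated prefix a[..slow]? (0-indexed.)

(s=0,f=1) a[fast]=1=a[slow] dup → fast++
(s=0,f=2) a[fast]=1=a[slow] dup → fast++

slow=0, fast=3, prefix=[1]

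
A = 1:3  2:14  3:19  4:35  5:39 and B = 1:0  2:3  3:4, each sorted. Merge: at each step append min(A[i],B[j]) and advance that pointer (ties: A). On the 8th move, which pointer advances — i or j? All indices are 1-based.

[i=1,j=1] A[i]=3>B[j]=0 take 0 → j++
[i=1,j=2] A[i]=3<=B[j]=3 take 3 → i++
[i=2,j=2] A[i]=14>B[j]=3 take 3 → j++
[i=2,j=3] A[i]=14>B[j]=4 take 4 → j++
[i=2,j=4] B done, take A[i]=14 → i++
[i=3,j=4] B done, take A[i]=19 → i++
[i=4,j=4] B done, take A[i]=35 → i++
[i=5,j=4] B done, take A[i]=39 → i++

i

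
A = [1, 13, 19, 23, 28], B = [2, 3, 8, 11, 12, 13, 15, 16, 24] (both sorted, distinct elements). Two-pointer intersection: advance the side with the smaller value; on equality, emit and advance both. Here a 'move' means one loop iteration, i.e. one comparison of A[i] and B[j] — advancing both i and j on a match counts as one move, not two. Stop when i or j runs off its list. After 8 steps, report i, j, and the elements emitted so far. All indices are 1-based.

i=3, j=8, emitted=[13]

i=1 j=1: 1<2, i++
i=2 j=1: 13>2, j++
i=2 j=2: 13>3, j++
i=2 j=3: 13>8, j++
i=2 j=4: 13>11, j++
i=2 j=5: 13>12, j++
i=2 j=6: 13==13 emit, i++,j++
i=3 j=7: 19>15, j++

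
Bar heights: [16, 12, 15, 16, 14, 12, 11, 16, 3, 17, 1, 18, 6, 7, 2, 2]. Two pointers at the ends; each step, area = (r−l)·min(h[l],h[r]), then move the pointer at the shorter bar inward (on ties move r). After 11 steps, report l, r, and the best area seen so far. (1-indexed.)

l=8, r=12, best area=176

l=1 r=16: min(16,2)*15=30 best=30 *, r--
l=1 r=15: min(16,2)*14=28 best=30, r--
l=1 r=14: min(16,7)*13=91 best=91 *, r--
l=1 r=13: min(16,6)*12=72 best=91, r--
l=1 r=12: min(16,18)*11=176 best=176 *, l++
l=2 r=12: min(12,18)*10=120 best=176, l++
l=3 r=12: min(15,18)*9=135 best=176, l++
l=4 r=12: min(16,18)*8=128 best=176, l++
l=5 r=12: min(14,18)*7=98 best=176, l++
l=6 r=12: min(12,18)*6=72 best=176, l++
l=7 r=12: min(11,18)*5=55 best=176, l++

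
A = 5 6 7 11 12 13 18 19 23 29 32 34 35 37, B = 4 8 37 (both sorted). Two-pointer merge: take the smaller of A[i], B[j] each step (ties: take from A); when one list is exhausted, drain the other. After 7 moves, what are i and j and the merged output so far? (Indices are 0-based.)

i=0 j=0: A[i]=5>B[j]=4 take 4, j++
i=0 j=1: A[i]=5<=B[j]=8 take 5, i++
i=1 j=1: A[i]=6<=B[j]=8 take 6, i++
i=2 j=1: A[i]=7<=B[j]=8 take 7, i++
i=3 j=1: A[i]=11>B[j]=8 take 8, j++
i=3 j=2: A[i]=11<=B[j]=37 take 11, i++
i=4 j=2: A[i]=12<=B[j]=37 take 12, i++

i=5, j=2, merged so far=[4, 5, 6, 7, 8, 11, 12]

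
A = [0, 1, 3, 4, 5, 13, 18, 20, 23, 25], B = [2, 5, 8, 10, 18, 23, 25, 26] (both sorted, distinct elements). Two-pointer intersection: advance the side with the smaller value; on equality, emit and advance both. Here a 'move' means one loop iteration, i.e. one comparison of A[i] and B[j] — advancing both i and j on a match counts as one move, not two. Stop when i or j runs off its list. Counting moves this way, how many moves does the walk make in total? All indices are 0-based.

13 moves

[i=0,j=0] 0<2 → i++
[i=1,j=0] 1<2 → i++
[i=2,j=0] 3>2 → j++
[i=2,j=1] 3<5 → i++
[i=3,j=1] 4<5 → i++
[i=4,j=1] 5==5 emit → i++,j++
[i=5,j=2] 13>8 → j++
[i=5,j=3] 13>10 → j++
[i=5,j=4] 13<18 → i++
[i=6,j=4] 18==18 emit → i++,j++
[i=7,j=5] 20<23 → i++
[i=8,j=5] 23==23 emit → i++,j++
[i=9,j=6] 25==25 emit → i++,j++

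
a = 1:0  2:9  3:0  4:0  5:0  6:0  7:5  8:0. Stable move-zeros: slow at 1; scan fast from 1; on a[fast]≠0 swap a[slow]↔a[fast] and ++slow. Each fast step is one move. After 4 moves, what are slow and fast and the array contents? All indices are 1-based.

slow=1 fast=1: a[fast]=0, fast++
slow=1 fast=2: a[fast]=9≠0 swap→a[1]=9, slow++,fast++
slow=2 fast=3: a[fast]=0, fast++
slow=2 fast=4: a[fast]=0, fast++

slow=2, fast=5, a=[9, 0, 0, 0, 0, 0, 5, 0]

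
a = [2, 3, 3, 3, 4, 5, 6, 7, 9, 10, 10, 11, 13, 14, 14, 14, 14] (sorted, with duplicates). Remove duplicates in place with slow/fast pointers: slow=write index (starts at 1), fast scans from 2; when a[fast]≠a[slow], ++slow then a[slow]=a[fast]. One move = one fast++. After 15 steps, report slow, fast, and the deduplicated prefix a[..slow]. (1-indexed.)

slow=1 fast=2: a[fast]=3≠a[slow]=2 write a[2]=3, slow++,fast++
slow=2 fast=3: a[fast]=3=a[slow] dup, fast++
slow=2 fast=4: a[fast]=3=a[slow] dup, fast++
slow=2 fast=5: a[fast]=4≠a[slow]=3 write a[3]=4, slow++,fast++
slow=3 fast=6: a[fast]=5≠a[slow]=4 write a[4]=5, slow++,fast++
slow=4 fast=7: a[fast]=6≠a[slow]=5 write a[5]=6, slow++,fast++
slow=5 fast=8: a[fast]=7≠a[slow]=6 write a[6]=7, slow++,fast++
slow=6 fast=9: a[fast]=9≠a[slow]=7 write a[7]=9, slow++,fast++
slow=7 fast=10: a[fast]=10≠a[slow]=9 write a[8]=10, slow++,fast++
slow=8 fast=11: a[fast]=10=a[slow] dup, fast++
slow=8 fast=12: a[fast]=11≠a[slow]=10 write a[9]=11, slow++,fast++
slow=9 fast=13: a[fast]=13≠a[slow]=11 write a[10]=13, slow++,fast++
slow=10 fast=14: a[fast]=14≠a[slow]=13 write a[11]=14, slow++,fast++
slow=11 fast=15: a[fast]=14=a[slow] dup, fast++
slow=11 fast=16: a[fast]=14=a[slow] dup, fast++

slow=11, fast=17, prefix=[2, 3, 4, 5, 6, 7, 9, 10, 11, 13, 14]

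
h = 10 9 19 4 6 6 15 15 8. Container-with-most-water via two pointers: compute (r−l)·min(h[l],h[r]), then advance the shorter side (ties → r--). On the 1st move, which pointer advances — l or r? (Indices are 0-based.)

r

[0,8] min(10,8)*8=64 best=64 * → r--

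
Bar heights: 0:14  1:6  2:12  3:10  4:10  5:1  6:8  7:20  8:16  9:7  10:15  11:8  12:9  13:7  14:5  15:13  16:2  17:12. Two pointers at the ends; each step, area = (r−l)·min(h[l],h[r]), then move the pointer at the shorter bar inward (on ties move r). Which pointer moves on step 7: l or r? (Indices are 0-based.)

l=0 r=17: min(14,12)*17=204 best=204 *, r--
l=0 r=16: min(14,2)*16=32 best=204, r--
l=0 r=15: min(14,13)*15=195 best=204, r--
l=0 r=14: min(14,5)*14=70 best=204, r--
l=0 r=13: min(14,7)*13=91 best=204, r--
l=0 r=12: min(14,9)*12=108 best=204, r--
l=0 r=11: min(14,8)*11=88 best=204, r--

r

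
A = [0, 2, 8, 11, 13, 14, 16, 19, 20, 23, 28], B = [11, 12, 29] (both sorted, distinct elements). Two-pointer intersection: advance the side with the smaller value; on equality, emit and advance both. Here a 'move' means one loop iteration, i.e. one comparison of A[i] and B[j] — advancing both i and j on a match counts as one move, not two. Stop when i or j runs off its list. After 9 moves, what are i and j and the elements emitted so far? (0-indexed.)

[i=0,j=0] 0<11 → i++
[i=1,j=0] 2<11 → i++
[i=2,j=0] 8<11 → i++
[i=3,j=0] 11==11 emit → i++,j++
[i=4,j=1] 13>12 → j++
[i=4,j=2] 13<29 → i++
[i=5,j=2] 14<29 → i++
[i=6,j=2] 16<29 → i++
[i=7,j=2] 19<29 → i++

i=8, j=2, emitted=[11]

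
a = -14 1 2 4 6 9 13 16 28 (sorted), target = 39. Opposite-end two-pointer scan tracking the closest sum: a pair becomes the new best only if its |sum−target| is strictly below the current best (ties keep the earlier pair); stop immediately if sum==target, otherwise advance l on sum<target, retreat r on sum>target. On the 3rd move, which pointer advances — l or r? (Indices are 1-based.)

[1,9] -14+28=14 d=25 * → l++
[2,9] 1+28=29 d=10 * → l++
[3,9] 2+28=30 d=9 * → l++

l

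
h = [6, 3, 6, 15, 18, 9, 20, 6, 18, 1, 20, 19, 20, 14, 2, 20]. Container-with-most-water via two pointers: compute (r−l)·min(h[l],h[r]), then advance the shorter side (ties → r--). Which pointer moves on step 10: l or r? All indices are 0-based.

r

l=0 r=15: min(6,20)*15=90 best=90 *, l++
l=1 r=15: min(3,20)*14=42 best=90, l++
l=2 r=15: min(6,20)*13=78 best=90, l++
l=3 r=15: min(15,20)*12=180 best=180 *, l++
l=4 r=15: min(18,20)*11=198 best=198 *, l++
l=5 r=15: min(9,20)*10=90 best=198, l++
l=6 r=15: min(20,20)*9=180 best=198, r--
l=6 r=14: min(20,2)*8=16 best=198, r--
l=6 r=13: min(20,14)*7=98 best=198, r--
l=6 r=12: min(20,20)*6=120 best=198, r--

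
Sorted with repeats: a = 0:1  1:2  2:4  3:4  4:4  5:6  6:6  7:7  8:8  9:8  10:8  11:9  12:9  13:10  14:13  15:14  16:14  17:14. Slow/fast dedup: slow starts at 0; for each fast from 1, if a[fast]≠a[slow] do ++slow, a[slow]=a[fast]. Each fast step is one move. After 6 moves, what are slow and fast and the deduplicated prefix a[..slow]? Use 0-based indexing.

slow=3, fast=7, prefix=[1, 2, 4, 6]

slow=0 fast=1: a[fast]=2≠a[slow]=1 write a[1]=2, slow++,fast++
slow=1 fast=2: a[fast]=4≠a[slow]=2 write a[2]=4, slow++,fast++
slow=2 fast=3: a[fast]=4=a[slow] dup, fast++
slow=2 fast=4: a[fast]=4=a[slow] dup, fast++
slow=2 fast=5: a[fast]=6≠a[slow]=4 write a[3]=6, slow++,fast++
slow=3 fast=6: a[fast]=6=a[slow] dup, fast++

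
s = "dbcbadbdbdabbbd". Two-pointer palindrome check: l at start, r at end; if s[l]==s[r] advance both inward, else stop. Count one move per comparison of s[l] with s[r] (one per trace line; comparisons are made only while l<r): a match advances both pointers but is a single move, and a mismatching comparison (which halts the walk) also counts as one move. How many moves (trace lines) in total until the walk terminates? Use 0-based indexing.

l=0 r=14: 'd'=='d', l++,r--
l=1 r=13: 'b'=='b', l++,r--
l=2 r=12: 'c'!='b', stop

3 moves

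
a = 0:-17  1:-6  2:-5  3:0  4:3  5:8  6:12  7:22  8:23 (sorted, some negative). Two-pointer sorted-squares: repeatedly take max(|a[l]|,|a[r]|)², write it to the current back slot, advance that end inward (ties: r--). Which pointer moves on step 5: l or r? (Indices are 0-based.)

r

[0,8] |-17|<=|23| out[8]=529 → r--
[0,7] |-17|<=|22| out[7]=484 → r--
[0,6] |-17|>|12| out[6]=289 → l++
[1,6] |-6|<=|12| out[5]=144 → r--
[1,5] |-6|<=|8| out[4]=64 → r--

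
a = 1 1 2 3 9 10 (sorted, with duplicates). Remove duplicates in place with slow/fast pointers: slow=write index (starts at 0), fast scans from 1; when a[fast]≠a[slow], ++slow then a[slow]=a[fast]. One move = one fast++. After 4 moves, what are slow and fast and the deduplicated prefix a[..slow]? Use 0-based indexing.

slow=3, fast=5, prefix=[1, 2, 3, 9]

slow=0 fast=1: a[fast]=1=a[slow] dup, fast++
slow=0 fast=2: a[fast]=2≠a[slow]=1 write a[1]=2, slow++,fast++
slow=1 fast=3: a[fast]=3≠a[slow]=2 write a[2]=3, slow++,fast++
slow=2 fast=4: a[fast]=9≠a[slow]=3 write a[3]=9, slow++,fast++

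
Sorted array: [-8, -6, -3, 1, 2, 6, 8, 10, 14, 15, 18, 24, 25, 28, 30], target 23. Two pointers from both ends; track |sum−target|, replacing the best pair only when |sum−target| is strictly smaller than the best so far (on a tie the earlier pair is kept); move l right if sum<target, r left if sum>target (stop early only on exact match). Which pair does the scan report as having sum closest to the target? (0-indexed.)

l=0 r=14: -8+30=22 d=1 *, l++
l=1 r=14: -6+30=24 d=1, r--
l=1 r=13: -6+28=22 d=1, l++
l=2 r=13: -3+28=25 d=2, r--
l=2 r=12: -3+25=22 d=1, l++
l=3 r=12: 1+25=26 d=3, r--
l=3 r=11: 1+24=25 d=2, r--
l=3 r=10: 1+18=19 d=4, l++
l=4 r=10: 2+18=20 d=3, l++
l=5 r=10: 6+18=24 d=1, r--
l=5 r=9: 6+15=21 d=2, l++
l=6 r=9: 8+15=23 d=0 *, stop

pair (8, 15) with sum 23 (|Δ|=0)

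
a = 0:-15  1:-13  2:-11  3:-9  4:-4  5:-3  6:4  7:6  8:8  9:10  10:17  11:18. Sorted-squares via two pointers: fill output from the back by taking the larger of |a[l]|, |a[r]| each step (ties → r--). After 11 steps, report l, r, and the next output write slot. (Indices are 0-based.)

[0,11] |-15|<=|18| out[11]=324 → r--
[0,10] |-15|<=|17| out[10]=289 → r--
[0,9] |-15|>|10| out[9]=225 → l++
[1,9] |-13|>|10| out[8]=169 → l++
[2,9] |-11|>|10| out[7]=121 → l++
[3,9] |-9|<=|10| out[6]=100 → r--
[3,8] |-9|>|8| out[5]=81 → l++
[4,8] |-4|<=|8| out[4]=64 → r--
[4,7] |-4|<=|6| out[3]=36 → r--
[4,6] |-4|<=|4| out[2]=16 → r--
[4,5] |-4|>|-3| out[1]=16 → l++

l=5, r=5, next write slot=0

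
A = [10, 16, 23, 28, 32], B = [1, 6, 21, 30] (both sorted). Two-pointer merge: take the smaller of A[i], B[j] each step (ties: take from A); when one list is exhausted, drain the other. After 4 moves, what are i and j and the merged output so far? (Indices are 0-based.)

[i=0,j=0] A[i]=10>B[j]=1 take 1 → j++
[i=0,j=1] A[i]=10>B[j]=6 take 6 → j++
[i=0,j=2] A[i]=10<=B[j]=21 take 10 → i++
[i=1,j=2] A[i]=16<=B[j]=21 take 16 → i++

i=2, j=2, merged so far=[1, 6, 10, 16]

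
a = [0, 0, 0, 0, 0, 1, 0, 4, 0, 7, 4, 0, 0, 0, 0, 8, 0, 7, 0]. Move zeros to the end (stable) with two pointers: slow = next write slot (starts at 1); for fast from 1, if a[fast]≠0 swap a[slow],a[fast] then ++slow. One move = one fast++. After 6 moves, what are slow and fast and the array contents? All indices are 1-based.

slow=2, fast=7, a=[1, 0, 0, 0, 0, 0, 0, 4, 0, 7, 4, 0, 0, 0, 0, 8, 0, 7, 0]

(s=1,f=1) a[fast]=0 → fast++
(s=1,f=2) a[fast]=0 → fast++
(s=1,f=3) a[fast]=0 → fast++
(s=1,f=4) a[fast]=0 → fast++
(s=1,f=5) a[fast]=0 → fast++
(s=1,f=6) a[fast]=1≠0 swap→a[1]=1 → slow++,fast++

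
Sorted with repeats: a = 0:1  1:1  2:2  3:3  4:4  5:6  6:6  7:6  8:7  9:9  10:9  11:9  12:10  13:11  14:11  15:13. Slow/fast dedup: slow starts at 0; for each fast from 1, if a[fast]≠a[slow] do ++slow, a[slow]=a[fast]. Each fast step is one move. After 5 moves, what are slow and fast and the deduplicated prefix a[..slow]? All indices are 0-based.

slow=4, fast=6, prefix=[1, 2, 3, 4, 6]

(s=0,f=1) a[fast]=1=a[slow] dup → fast++
(s=0,f=2) a[fast]=2≠a[slow]=1 write a[1]=2 → slow++,fast++
(s=1,f=3) a[fast]=3≠a[slow]=2 write a[2]=3 → slow++,fast++
(s=2,f=4) a[fast]=4≠a[slow]=3 write a[3]=4 → slow++,fast++
(s=3,f=5) a[fast]=6≠a[slow]=4 write a[4]=6 → slow++,fast++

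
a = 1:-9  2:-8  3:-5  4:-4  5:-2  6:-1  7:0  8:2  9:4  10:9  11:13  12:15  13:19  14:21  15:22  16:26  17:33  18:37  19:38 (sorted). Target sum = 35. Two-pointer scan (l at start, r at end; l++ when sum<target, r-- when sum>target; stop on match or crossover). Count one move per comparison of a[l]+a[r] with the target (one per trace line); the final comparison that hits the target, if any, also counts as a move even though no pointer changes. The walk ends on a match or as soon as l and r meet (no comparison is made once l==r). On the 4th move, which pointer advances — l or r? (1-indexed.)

[1,19] -9+38=29 <35 → l++
[2,19] -8+38=30 <35 → l++
[3,19] -5+38=33 <35 → l++
[4,19] -4+38=34 <35 → l++

l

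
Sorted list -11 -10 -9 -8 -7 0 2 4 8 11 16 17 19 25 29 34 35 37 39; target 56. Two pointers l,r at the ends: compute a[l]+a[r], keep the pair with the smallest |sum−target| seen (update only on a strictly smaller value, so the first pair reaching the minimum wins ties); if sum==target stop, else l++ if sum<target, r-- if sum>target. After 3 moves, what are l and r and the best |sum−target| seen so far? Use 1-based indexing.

l=1 r=19: -11+39=28 d=28 *, l++
l=2 r=19: -10+39=29 d=27 *, l++
l=3 r=19: -9+39=30 d=26 *, l++

l=4, r=19, best |Δ|=26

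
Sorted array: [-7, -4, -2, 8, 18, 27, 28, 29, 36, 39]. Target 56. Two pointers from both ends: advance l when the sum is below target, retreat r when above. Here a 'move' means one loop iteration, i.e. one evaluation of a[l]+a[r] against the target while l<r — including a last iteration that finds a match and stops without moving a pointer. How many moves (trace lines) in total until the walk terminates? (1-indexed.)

[1,10] -7+39=32 <56 → l++
[2,10] -4+39=35 <56 → l++
[3,10] -2+39=37 <56 → l++
[4,10] 8+39=47 <56 → l++
[5,10] 18+39=57 >56 → r--
[5,9] 18+36=54 <56 → l++
[6,9] 27+36=63 >56 → r--
[6,8] 27+29=56 → found

8 moves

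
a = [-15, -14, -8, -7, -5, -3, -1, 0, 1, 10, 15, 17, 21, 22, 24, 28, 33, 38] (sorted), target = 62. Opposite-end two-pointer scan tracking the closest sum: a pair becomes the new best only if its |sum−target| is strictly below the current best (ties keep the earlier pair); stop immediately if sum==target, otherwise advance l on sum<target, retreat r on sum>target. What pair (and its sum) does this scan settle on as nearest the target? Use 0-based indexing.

l=0 r=17: -15+38=23 d=39 *, l++
l=1 r=17: -14+38=24 d=38 *, l++
l=2 r=17: -8+38=30 d=32 *, l++
l=3 r=17: -7+38=31 d=31 *, l++
l=4 r=17: -5+38=33 d=29 *, l++
l=5 r=17: -3+38=35 d=27 *, l++
l=6 r=17: -1+38=37 d=25 *, l++
l=7 r=17: 0+38=38 d=24 *, l++
l=8 r=17: 1+38=39 d=23 *, l++
l=9 r=17: 10+38=48 d=14 *, l++
l=10 r=17: 15+38=53 d=9 *, l++
l=11 r=17: 17+38=55 d=7 *, l++
l=12 r=17: 21+38=59 d=3 *, l++
l=13 r=17: 22+38=60 d=2 *, l++
l=14 r=17: 24+38=62 d=0 *, stop

pair (24, 38) with sum 62 (|Δ|=0)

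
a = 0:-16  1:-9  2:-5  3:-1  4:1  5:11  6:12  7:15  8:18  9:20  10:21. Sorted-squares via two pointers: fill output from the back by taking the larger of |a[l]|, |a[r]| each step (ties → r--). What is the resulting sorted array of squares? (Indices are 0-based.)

[1, 1, 25, 81, 121, 144, 225, 256, 324, 400, 441]

[0,10] |-16|<=|21| out[10]=441 → r--
[0,9] |-16|<=|20| out[9]=400 → r--
[0,8] |-16|<=|18| out[8]=324 → r--
[0,7] |-16|>|15| out[7]=256 → l++
[1,7] |-9|<=|15| out[6]=225 → r--
[1,6] |-9|<=|12| out[5]=144 → r--
[1,5] |-9|<=|11| out[4]=121 → r--
[1,4] |-9|>|1| out[3]=81 → l++
[2,4] |-5|>|1| out[2]=25 → l++
[3,4] |-1|<=|1| out[1]=1 → r--
[3,3] |-1|<=|-1| out[0]=1 → r--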